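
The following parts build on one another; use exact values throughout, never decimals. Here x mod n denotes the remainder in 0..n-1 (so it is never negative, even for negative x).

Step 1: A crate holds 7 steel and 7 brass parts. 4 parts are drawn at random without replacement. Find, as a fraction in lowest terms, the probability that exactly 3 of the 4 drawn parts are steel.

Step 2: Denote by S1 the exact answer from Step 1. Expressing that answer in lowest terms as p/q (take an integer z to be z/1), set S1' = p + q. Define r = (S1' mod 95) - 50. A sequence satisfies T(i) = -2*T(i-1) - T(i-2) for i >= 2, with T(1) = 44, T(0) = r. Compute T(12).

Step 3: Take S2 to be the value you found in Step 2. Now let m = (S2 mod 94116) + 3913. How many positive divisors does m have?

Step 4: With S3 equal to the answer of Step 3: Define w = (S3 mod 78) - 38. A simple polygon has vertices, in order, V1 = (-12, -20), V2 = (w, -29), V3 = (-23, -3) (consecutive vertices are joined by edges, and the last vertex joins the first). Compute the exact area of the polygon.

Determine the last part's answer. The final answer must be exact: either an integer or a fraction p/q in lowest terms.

405/2

Step 1: total draws C(14,4) = 1001; favorable C(7,3)*C(7,1) = 245; P = 35/143; answer 35/143
Step 2: S1 = 35/143; threaded value p + q = 178; r = 33; T(2) = -2*(44) - 1*(33) = -121; iterating: T(2)=-121, T(3)=198, T(4)=-275, T(5)=352, T(6)=-429, T(7)=506, T(8)=-583, T(9)=660, T(10)=-737, T(11)=814, T(12)=-891; answer -891
Step 3: S2 = -891; m = 97138; 97138 = 2 * 17 * 2857; number of divisors = (1+1) * (1+1) * (1+1) = 8; answer 8
Step 4: S3 = 8; w = -30; cross terms: (-12*-29 - -30*-20)=-252, (-30*-3 - -23*-29)=-577, (-23*-20 - -12*-3)=424; twice the area = |-405| = 405; area = 405/2; answer 405/2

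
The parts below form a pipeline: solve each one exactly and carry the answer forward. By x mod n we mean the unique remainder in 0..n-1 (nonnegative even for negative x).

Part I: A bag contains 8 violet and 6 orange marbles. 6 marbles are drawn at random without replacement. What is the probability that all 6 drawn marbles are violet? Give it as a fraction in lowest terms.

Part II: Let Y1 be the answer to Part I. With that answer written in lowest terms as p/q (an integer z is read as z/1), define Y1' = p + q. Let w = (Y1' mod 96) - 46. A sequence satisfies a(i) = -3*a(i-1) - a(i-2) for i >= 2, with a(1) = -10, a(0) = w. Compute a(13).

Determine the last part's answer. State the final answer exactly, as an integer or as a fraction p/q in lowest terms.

Part I: total draws C(14,6) = 3003; favorable C(8,6) = 28; P = 4/429; answer 4/429
Part II: Y1 = 4/429; threaded value p + q = 433; w = 3; a(2) = -3*(-10) - 1*(3) = 27; iterating: a(2)=27, a(3)=-71, a(4)=186, a(5)=-487, a(6)=1275, a(7)=-3338, a(8)=8739, a(9)=-22879, a(10)=59898, a(11)=-156815, a(12)=410547, a(13)=-1074826; answer -1074826

-1074826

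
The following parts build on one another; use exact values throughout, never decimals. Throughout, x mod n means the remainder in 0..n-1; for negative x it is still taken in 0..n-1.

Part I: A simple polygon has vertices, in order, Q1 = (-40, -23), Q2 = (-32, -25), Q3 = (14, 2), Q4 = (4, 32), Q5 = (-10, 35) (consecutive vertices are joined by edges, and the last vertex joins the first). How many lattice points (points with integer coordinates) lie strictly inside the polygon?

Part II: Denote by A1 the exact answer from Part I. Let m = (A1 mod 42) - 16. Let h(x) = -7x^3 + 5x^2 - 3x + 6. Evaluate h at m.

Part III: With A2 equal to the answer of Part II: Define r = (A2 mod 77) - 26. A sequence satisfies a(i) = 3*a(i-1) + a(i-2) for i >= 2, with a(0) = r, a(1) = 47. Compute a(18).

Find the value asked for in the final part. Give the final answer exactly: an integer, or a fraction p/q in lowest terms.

Part I: cross terms: (-40*-25 - -32*-23)=264, (-32*2 - 14*-25)=286, (14*32 - 4*2)=440, (4*35 - -10*32)=460, (-10*-23 - -40*35)=1630; twice the area = |3080| = 3080; area = 1540; boundary points = 2 + 1 + 10 + 1 + 2 = 16; strictly interior points = area - boundary/2 + 1 = 1533; answer 1533
Part II: A1 = 1533; m = 5; -7*(5)^3 + 5*(5)^2 - 3*(5)^1 + 6 = (-875) + (125) + (-15) + (6) = -759; answer -759
Part III: A2 = -759; r = -15; a(2) = 3*(47) + 1*(-15) = 126; iterating: a(2)=126, a(3)=425, a(4)=1401, a(5)=4628, a(6)=15285, a(7)=50483, a(8)=166734, a(9)=550685, a(10)=1818789, a(11)=6007052, a(12)=19839945, a(13)=65526887, a(14)=216420606, a(15)=714788705, a(16)=2360786721, a(17)=7797148868, a(18)=25752233325; answer 25752233325

25752233325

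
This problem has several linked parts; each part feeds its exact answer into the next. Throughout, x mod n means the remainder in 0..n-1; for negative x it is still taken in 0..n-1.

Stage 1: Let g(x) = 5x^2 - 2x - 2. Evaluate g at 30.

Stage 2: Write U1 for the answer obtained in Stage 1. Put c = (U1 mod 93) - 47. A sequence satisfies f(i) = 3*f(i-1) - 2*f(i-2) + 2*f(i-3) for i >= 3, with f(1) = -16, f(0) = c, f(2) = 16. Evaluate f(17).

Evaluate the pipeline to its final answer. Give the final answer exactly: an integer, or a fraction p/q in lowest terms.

Stage 1: 5*(30)^2 - 2*(30)^1 - 2 = (4500) + (-60) + (-2) = 4438; answer 4438
Stage 2: U1 = 4438; c = 20; f(3) = 3*(16) - 2*(-16) + 2*(20) = 120; iterating: f(3)=120, f(4)=296, f(5)=680, f(6)=1688, f(7)=4296, f(8)=10872, f(9)=27400, f(10)=69048, f(11)=174088, f(12)=438968, f(13)=1106824, f(14)=2790712, f(15)=7036424, f(16)=17741496, f(17)=44733064; answer 44733064

44733064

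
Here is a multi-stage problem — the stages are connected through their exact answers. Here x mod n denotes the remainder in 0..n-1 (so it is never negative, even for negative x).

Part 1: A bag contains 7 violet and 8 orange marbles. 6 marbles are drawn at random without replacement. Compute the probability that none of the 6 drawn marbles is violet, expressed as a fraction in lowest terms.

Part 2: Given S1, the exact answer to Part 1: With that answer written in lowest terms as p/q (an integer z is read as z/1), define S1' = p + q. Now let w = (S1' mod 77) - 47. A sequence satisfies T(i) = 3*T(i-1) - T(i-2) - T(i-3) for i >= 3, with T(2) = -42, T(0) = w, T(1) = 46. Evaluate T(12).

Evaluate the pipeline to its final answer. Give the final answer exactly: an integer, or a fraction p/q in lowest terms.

-590401

Part 1: total draws C(15,6) = 5005; favorable C(8,6) = 28; P = 4/715; answer 4/715
Part 2: S1 = 4/715; threaded value p + q = 719; w = -21; T(3) = 3*(-42) - 1*(46) - 1*(-21) = -151; iterating: T(3)=-151, T(4)=-457, T(5)=-1178, T(6)=-2926, T(7)=-7143, T(8)=-17325, T(9)=-41906, T(10)=-101250, T(11)=-244519, T(12)=-590401; answer -590401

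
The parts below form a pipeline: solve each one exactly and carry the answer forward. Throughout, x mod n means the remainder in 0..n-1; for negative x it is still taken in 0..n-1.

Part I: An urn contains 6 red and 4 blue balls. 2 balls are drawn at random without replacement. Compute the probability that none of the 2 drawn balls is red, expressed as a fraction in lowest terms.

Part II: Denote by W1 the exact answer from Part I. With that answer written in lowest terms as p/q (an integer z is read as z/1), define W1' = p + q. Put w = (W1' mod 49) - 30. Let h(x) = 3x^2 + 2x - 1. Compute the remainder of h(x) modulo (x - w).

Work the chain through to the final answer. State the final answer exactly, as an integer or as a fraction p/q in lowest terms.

480

Part I: total draws C(10,2) = 45; favorable C(4,2) = 6; P = 2/15; answer 2/15
Part II: W1 = 2/15; threaded value p + q = 17; w = -13; remainder = value at the root: 3*(-13)^2 + 2*(-13)^1 - 1 = (507) + (-26) + (-1) = 480; answer 480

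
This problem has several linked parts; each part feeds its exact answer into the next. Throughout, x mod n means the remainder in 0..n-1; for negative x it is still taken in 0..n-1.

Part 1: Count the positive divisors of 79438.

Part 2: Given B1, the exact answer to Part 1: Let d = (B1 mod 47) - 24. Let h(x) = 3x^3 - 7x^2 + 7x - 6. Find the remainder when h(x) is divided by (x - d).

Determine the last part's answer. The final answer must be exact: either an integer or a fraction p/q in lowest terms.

-26946

Part 1: 79438 = 2 * 39719; number of divisors = (1+1) * (1+1) = 4; answer 4
Part 2: B1 = 4; d = -20; remainder = value at the root: 3*(-20)^3 - 7*(-20)^2 + 7*(-20)^1 - 6 = (-24000) + (-2800) + (-140) + (-6) = -26946; answer -26946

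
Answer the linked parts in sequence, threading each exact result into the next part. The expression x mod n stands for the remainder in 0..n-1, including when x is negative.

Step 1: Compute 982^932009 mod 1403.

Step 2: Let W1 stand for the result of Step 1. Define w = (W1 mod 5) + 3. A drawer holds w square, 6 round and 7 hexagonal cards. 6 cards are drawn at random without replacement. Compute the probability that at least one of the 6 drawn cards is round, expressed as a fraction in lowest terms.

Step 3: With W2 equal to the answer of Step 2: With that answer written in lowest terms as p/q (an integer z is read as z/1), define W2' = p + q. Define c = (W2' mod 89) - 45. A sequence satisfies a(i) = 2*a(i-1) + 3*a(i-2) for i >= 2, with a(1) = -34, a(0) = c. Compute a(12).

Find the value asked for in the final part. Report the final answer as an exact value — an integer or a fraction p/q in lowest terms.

-2391464

Step 1: squarings mod 1403: 982^1=982, 982^2=463, 982^4=1113, 982^8=1323, 982^16=788, 982^32=818, 982^64=1296, 982^128=225, 982^256=117, 982^512=1062, 982^1024=1235, 982^2048=164, 982^4096=239, 982^8192=1001, 982^16384=259, 982^32768=1140, 982^65536=422, 982^131072=1306, 982^262144=991, 982^524288=1384; 982^932009 = 982^1 * 982^8 * 982^32 * 982^128 * 982^2048 * 982^4096 * 982^8192 * 982^131072 * 982^262144 * 982^524288 = 315 (mod 1403); answer 315
Step 2: W1 = 315; w = 3; total draws C(16,6) = 8008; complement C(10,6) = 210; favorable 8008 - 210 = 7798; P = 557/572; answer 557/572
Step 3: W2 = 557/572; threaded value p + q = 1129; c = 16; a(2) = 2*(-34) + 3*(16) = -20; iterating: a(2)=-20, a(3)=-142, a(4)=-344, a(5)=-1114, a(6)=-3260, a(7)=-9862, a(8)=-29504, a(9)=-88594, a(10)=-265700, a(11)=-797182, a(12)=-2391464; answer -2391464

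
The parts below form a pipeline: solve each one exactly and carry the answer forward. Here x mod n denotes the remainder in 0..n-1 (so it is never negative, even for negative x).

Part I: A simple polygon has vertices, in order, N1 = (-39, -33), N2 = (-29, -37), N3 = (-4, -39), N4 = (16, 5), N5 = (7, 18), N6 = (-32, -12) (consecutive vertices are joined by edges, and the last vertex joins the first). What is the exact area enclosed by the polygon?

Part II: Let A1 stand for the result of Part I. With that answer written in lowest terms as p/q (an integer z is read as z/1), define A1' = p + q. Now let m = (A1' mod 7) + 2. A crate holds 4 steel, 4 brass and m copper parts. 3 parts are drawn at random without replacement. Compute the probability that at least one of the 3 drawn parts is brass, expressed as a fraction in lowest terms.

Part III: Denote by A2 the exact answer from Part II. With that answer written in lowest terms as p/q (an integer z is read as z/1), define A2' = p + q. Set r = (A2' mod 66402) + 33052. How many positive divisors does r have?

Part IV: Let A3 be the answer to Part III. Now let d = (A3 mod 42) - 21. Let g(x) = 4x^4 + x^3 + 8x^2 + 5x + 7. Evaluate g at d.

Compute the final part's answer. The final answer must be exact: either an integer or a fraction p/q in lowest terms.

Part I: cross terms: (-39*-37 - -29*-33)=486, (-29*-39 - -4*-37)=983, (-4*5 - 16*-39)=604, (16*18 - 7*5)=253, (7*-12 - -32*18)=492, (-32*-33 - -39*-12)=588; twice the area = |3406| = 3406; area = 1703; answer 1703
Part II: A1 = 1703; threaded value p + q = 1704; m = 5; total draws C(13,3) = 286; complement C(9,3) = 84; favorable 286 - 84 = 202; P = 101/143; answer 101/143
Part III: A2 = 101/143; threaded value p + q = 244; r = 33296; 33296 = 2^4 * 2081; number of divisors = (4+1) * (1+1) = 10; answer 10
Part IV: A3 = 10; d = -11; 4*(-11)^4 + 1*(-11)^3 + 8*(-11)^2 + 5*(-11)^1 + 7 = (58564) + (-1331) + (968) + (-55) + (7) = 58153; answer 58153

58153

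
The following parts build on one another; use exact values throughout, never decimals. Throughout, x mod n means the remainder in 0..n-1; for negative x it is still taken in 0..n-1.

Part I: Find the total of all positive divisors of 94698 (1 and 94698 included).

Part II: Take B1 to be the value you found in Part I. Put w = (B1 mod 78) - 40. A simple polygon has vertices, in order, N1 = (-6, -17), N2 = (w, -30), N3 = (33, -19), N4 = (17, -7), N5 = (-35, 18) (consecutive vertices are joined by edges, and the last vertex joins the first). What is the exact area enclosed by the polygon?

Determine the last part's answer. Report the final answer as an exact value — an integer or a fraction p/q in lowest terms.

1053

Part I: 94698 = 2 * 3^2 * 5261; sigma = (1 + 2) * (1 + 3 + 9) * (1 + 5261) = 3 * 13 * 5262 = 205218; answer 205218
Part II: B1 = 205218; w = -40; cross terms: (-6*-30 - -40*-17)=-500, (-40*-19 - 33*-30)=1750, (33*-7 - 17*-19)=92, (17*18 - -35*-7)=61, (-35*-17 - -6*18)=703; twice the area = |2106| = 2106; area = 1053; answer 1053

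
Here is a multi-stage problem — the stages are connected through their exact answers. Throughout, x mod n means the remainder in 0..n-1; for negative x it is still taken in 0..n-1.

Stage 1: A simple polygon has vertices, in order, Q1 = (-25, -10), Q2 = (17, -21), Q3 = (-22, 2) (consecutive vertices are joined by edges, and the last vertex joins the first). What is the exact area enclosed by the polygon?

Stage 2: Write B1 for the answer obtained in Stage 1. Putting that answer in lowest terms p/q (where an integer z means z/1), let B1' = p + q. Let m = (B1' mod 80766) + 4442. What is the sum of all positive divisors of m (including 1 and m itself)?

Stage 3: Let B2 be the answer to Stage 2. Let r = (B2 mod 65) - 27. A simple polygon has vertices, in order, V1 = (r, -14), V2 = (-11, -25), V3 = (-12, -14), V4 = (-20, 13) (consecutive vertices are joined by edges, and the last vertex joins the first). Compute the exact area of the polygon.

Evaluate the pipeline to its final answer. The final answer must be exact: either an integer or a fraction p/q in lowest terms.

228

Stage 1: cross terms: (-25*-21 - 17*-10)=695, (17*2 - -22*-21)=-428, (-22*-10 - -25*2)=270; twice the area = |537| = 537; area = 537/2; answer 537/2
Stage 2: B1 = 537/2; threaded value p + q = 539; m = 4981; 4981 = 17 * 293; sigma = (1 + 17) * (1 + 293) = 18 * 294 = 5292; answer 5292
Stage 3: B2 = 5292; r = 0; cross terms: (0*-25 - -11*-14)=-154, (-11*-14 - -12*-25)=-146, (-12*13 - -20*-14)=-436, (-20*-14 - 0*13)=280; twice the area = |-456| = 456; area = 228; answer 228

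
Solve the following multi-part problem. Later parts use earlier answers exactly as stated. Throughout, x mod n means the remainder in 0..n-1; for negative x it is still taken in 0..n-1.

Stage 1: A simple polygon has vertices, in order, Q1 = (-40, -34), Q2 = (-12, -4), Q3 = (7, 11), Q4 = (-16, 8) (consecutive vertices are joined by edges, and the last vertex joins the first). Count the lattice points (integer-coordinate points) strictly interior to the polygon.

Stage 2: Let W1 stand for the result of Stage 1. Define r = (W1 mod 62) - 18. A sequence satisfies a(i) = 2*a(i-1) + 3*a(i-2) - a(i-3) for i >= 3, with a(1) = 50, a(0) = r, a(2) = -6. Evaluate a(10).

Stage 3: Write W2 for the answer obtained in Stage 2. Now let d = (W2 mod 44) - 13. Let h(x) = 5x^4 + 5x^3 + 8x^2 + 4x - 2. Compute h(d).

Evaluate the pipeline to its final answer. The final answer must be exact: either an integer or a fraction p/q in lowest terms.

155192

Stage 1: cross terms: (-40*-4 - -12*-34)=-248, (-12*11 - 7*-4)=-104, (7*8 - -16*11)=232, (-16*-34 - -40*8)=864; twice the area = |744| = 744; area = 372; boundary points = 2 + 1 + 1 + 6 = 10; strictly interior points = area - boundary/2 + 1 = 368; answer 368
Stage 2: W1 = 368; r = 40; a(3) = 2*(-6) + 3*(50) - 1*(40) = 98; iterating: a(3)=98, a(4)=128, a(5)=556, a(6)=1398, a(7)=4336, a(8)=12310, a(9)=36230, a(10)=105054; answer 105054
Stage 3: W2 = 105054; d = 13; 5*(13)^4 + 5*(13)^3 + 8*(13)^2 + 4*(13)^1 - 2 = (142805) + (10985) + (1352) + (52) + (-2) = 155192; answer 155192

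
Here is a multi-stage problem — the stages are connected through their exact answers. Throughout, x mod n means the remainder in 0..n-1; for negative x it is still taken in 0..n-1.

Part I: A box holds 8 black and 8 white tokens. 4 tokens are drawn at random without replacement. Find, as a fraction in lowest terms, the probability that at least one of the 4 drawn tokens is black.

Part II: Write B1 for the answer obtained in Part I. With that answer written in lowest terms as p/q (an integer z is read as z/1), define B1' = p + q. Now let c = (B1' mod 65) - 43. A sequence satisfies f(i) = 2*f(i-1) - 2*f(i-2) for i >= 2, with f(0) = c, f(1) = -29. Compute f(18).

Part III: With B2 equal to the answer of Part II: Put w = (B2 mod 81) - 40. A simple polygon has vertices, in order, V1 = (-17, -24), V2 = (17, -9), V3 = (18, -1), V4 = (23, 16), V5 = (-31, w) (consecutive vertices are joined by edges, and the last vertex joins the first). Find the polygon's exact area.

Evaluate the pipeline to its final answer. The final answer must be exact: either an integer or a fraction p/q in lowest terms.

1057/2

Part I: total draws C(16,4) = 1820; complement C(8,4) = 70; favorable 1820 - 70 = 1750; P = 25/26; answer 25/26
Part II: B1 = 25/26; threaded value p + q = 51; c = 8; f(2) = 2*(-29) - 2*(8) = -74; iterating: f(2)=-74, f(3)=-90, f(4)=-32, f(5)=116, f(6)=296, f(7)=360, f(8)=128, f(9)=-464, f(10)=-1184, f(11)=-1440, f(12)=-512, f(13)=1856, f(14)=4736, f(15)=5760, f(16)=2048, f(17)=-7424, f(18)=-18944; answer -18944
Part III: B2 = -18944; w = -30; cross terms: (-17*-9 - 17*-24)=561, (17*-1 - 18*-9)=145, (18*16 - 23*-1)=311, (23*-30 - -31*16)=-194, (-31*-24 - -17*-30)=234; twice the area = |1057| = 1057; area = 1057/2; answer 1057/2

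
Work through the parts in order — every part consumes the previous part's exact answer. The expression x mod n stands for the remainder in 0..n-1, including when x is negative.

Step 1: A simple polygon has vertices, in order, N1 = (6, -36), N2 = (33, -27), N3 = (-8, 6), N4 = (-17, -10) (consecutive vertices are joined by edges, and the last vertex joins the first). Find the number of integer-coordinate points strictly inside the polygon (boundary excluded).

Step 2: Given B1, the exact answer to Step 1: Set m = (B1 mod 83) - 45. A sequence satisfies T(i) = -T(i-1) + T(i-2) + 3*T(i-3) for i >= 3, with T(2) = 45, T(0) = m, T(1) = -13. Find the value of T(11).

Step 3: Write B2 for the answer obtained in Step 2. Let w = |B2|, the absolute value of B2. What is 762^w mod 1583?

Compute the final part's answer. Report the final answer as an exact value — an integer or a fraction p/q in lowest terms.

711

Step 1: cross terms: (6*-27 - 33*-36)=1026, (33*6 - -8*-27)=-18, (-8*-10 - -17*6)=182, (-17*-36 - 6*-10)=672; twice the area = |1862| = 1862; area = 931; boundary points = 9 + 1 + 1 + 1 = 12; strictly interior points = area - boundary/2 + 1 = 926; answer 926
Step 2: B1 = 926; m = -32; T(3) = -1*(45) + 1*(-13) + 3*(-32) = -154; iterating: T(3)=-154, T(4)=160, T(5)=-179, T(6)=-123, T(7)=424, T(8)=-1084, T(9)=1139, T(10)=-951, T(11)=-1162; answer -1162
Step 3: B2 = -1162; w = 1162; squarings mod 1583: 762^1=762, 762^2=1266, 762^4=760, 762^8=1388, 762^16=33, 762^32=1089, 762^64=254, 762^128=1196, 762^256=967, 762^512=1119, 762^1024=8; 762^1162 = 762^2 * 762^8 * 762^128 * 762^1024 = 711 (mod 1583); answer 711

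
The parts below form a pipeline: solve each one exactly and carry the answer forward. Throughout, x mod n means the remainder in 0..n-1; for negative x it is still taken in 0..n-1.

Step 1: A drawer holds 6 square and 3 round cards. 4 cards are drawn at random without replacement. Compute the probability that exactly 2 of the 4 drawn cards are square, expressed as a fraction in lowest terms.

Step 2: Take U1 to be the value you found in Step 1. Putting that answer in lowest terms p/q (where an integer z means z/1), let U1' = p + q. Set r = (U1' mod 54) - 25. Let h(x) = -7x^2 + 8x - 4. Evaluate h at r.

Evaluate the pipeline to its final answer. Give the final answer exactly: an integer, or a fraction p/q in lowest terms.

-304

Step 1: total draws C(9,4) = 126; favorable C(6,2)*C(3,2) = 45; P = 5/14; answer 5/14
Step 2: U1 = 5/14; threaded value p + q = 19; r = -6; -7*(-6)^2 + 8*(-6)^1 - 4 = (-252) + (-48) + (-4) = -304; answer -304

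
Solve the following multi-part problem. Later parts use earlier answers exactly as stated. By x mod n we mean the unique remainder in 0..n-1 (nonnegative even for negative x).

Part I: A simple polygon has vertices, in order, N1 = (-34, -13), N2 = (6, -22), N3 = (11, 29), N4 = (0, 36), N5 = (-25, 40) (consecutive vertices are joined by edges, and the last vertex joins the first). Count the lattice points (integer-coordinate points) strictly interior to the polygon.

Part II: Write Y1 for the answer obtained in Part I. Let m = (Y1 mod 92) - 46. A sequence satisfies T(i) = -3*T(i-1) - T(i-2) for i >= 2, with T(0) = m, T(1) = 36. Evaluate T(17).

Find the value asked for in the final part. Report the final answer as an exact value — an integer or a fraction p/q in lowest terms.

292436292

Part I: cross terms: (-34*-22 - 6*-13)=826, (6*29 - 11*-22)=416, (11*36 - 0*29)=396, (0*40 - -25*36)=900, (-25*-13 - -34*40)=1685; twice the area = |4223| = 4223; area = 4223/2; boundary points = 1 + 1 + 1 + 1 + 1 = 5; strictly interior points = area - boundary/2 + 1 = 2110; answer 2110
Part II: Y1 = 2110; m = 40; T(2) = -3*(36) - 1*(40) = -148; iterating: T(2)=-148, T(3)=408, T(4)=-1076, T(5)=2820, T(6)=-7384, T(7)=19332, T(8)=-50612, T(9)=132504, T(10)=-346900, T(11)=908196, T(12)=-2377688, T(13)=6224868, T(14)=-16296916, T(15)=42665880, T(16)=-111700724, T(17)=292436292; answer 292436292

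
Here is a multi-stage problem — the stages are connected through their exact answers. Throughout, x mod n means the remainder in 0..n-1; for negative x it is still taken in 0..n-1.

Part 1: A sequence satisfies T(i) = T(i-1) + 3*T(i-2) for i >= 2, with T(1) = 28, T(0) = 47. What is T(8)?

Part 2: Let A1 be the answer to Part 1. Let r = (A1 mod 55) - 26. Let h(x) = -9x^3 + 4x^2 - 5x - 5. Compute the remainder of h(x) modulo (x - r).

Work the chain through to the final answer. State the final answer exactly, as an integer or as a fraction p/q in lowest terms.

Part 1: T(2) = 1*(28) + 3*(47) = 169; iterating: T(2)=169, T(3)=253, T(4)=760, T(5)=1519, T(6)=3799, T(7)=8356, T(8)=19753; answer 19753
Part 2: A1 = 19753; r = -18; remainder = value at the root: -9*(-18)^3 + 4*(-18)^2 - 5*(-18)^1 - 5 = (52488) + (1296) + (90) + (-5) = 53869; answer 53869

53869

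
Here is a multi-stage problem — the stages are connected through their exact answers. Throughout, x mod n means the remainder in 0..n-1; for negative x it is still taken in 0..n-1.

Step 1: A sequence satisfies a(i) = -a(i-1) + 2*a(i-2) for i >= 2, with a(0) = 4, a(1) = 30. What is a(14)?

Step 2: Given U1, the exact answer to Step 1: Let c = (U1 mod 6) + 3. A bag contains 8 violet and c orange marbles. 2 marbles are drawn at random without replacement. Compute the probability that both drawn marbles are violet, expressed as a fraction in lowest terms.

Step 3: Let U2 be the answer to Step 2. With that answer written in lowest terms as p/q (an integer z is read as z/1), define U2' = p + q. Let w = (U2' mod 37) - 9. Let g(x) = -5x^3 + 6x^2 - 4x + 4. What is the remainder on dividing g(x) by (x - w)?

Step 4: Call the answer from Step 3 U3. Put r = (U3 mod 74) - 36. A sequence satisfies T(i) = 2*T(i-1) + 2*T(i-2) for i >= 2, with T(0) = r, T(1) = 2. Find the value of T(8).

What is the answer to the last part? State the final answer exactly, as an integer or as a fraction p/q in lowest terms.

1136

Step 1: a(2) = -1*(30) + 2*(4) = -22; iterating: a(2)=-22, a(3)=82, a(4)=-126, a(5)=290, a(6)=-542, a(7)=1122, a(8)=-2206, a(9)=4450, a(10)=-8862, a(11)=17762, a(12)=-35486, a(13)=71010, a(14)=-141982; answer -141982
Step 2: U1 = -141982; c = 5; total draws C(13,2) = 78; favorable C(8,2) = 28; P = 14/39; answer 14/39
Step 3: U2 = 14/39; threaded value p + q = 53; w = 7; remainder = value at the root: -5*(7)^3 + 6*(7)^2 - 4*(7)^1 + 4 = (-1715) + (294) + (-28) + (4) = -1445; answer -1445
Step 4: U3 = -1445; r = -1; T(2) = 2*(2) + 2*(-1) = 2; iterating: T(2)=2, T(3)=8, T(4)=20, T(5)=56, T(6)=152, T(7)=416, T(8)=1136; answer 1136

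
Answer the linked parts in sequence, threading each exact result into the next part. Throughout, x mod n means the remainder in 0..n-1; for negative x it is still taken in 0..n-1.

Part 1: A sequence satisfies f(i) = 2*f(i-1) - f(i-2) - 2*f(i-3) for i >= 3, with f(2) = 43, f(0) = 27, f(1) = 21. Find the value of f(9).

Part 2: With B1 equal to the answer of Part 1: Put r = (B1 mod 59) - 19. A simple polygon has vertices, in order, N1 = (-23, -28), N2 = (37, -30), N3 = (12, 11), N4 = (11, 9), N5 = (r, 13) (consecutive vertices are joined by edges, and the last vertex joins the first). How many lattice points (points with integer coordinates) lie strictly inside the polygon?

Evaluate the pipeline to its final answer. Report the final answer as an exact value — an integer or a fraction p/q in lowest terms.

Part 1: f(3) = 2*(43) - 1*(21) - 2*(27) = 11; iterating: f(3)=11, f(4)=-63, f(5)=-223, f(6)=-405, f(7)=-461, f(8)=-71, f(9)=1129; answer 1129
Part 2: B1 = 1129; r = -11; cross terms: (-23*-30 - 37*-28)=1726, (37*11 - 12*-30)=767, (12*9 - 11*11)=-13, (11*13 - -11*9)=242, (-11*-28 - -23*13)=607; twice the area = |3329| = 3329; area = 3329/2; boundary points = 2 + 1 + 1 + 2 + 1 = 7; strictly interior points = area - boundary/2 + 1 = 1662; answer 1662

1662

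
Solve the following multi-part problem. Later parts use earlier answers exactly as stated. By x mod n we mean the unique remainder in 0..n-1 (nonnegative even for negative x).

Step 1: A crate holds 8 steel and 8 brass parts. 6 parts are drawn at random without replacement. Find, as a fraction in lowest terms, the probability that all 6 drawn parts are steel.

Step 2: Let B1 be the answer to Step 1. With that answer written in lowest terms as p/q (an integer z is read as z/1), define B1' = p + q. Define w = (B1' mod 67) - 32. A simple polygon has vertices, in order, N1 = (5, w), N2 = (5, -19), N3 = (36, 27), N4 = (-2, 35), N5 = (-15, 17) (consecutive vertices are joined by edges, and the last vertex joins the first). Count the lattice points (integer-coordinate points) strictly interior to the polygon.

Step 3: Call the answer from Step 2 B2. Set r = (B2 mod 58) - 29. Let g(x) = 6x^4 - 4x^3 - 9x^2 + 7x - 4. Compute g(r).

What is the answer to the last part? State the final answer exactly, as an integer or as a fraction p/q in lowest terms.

988256

Step 1: total draws C(16,6) = 8008; favorable C(8,6) = 28; P = 1/286; answer 1/286
Step 2: B1 = 1/286; threaded value p + q = 287; w = -13; cross terms: (5*-19 - 5*-13)=-30, (5*27 - 36*-19)=819, (36*35 - -2*27)=1314, (-2*17 - -15*35)=491, (-15*-13 - 5*17)=110; twice the area = |2704| = 2704; area = 1352; boundary points = 6 + 1 + 2 + 1 + 10 = 20; strictly interior points = area - boundary/2 + 1 = 1343; answer 1343
Step 3: B2 = 1343; r = -20; 6*(-20)^4 - 4*(-20)^3 - 9*(-20)^2 + 7*(-20)^1 - 4 = (960000) + (32000) + (-3600) + (-140) + (-4) = 988256; answer 988256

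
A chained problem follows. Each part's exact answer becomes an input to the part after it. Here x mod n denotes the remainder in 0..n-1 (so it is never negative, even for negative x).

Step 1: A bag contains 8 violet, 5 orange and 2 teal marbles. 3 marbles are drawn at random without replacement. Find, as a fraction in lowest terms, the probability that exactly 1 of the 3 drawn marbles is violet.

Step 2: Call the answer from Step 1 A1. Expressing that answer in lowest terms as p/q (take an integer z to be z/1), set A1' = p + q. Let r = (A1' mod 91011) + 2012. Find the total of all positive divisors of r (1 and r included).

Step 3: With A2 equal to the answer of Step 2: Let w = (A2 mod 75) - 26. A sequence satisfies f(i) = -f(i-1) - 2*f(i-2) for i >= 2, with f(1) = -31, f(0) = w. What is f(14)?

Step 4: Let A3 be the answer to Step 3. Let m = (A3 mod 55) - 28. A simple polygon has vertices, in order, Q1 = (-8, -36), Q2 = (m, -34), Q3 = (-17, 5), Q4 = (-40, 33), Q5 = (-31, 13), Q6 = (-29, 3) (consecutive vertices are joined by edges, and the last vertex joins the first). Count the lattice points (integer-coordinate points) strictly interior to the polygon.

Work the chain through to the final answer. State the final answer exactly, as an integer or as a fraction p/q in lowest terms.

Step 1: total draws C(15,3) = 455; favorable C(8,1)*C(7,2) = 168; P = 24/65; answer 24/65
Step 2: A1 = 24/65; threaded value p + q = 89; r = 2101; 2101 = 11 * 191; sigma = (1 + 11) * (1 + 191) = 12 * 192 = 2304; answer 2304
Step 3: A2 = 2304; w = 28; f(2) = -1*(-31) - 2*(28) = -25; iterating: f(2)=-25, f(3)=87, f(4)=-37, f(5)=-137, f(6)=211, f(7)=63, f(8)=-485, f(9)=359, f(10)=611, f(11)=-1329, f(12)=107, f(13)=2551, f(14)=-2765; answer -2765
Step 4: A3 = -2765; m = 12; cross terms: (-8*-34 - 12*-36)=704, (12*5 - -17*-34)=-518, (-17*33 - -40*5)=-361, (-40*13 - -31*33)=503, (-31*3 - -29*13)=284, (-29*-36 - -8*3)=1068; twice the area = |1680| = 1680; area = 840; boundary points = 2 + 1 + 1 + 1 + 2 + 3 = 10; strictly interior points = area - boundary/2 + 1 = 836; answer 836

836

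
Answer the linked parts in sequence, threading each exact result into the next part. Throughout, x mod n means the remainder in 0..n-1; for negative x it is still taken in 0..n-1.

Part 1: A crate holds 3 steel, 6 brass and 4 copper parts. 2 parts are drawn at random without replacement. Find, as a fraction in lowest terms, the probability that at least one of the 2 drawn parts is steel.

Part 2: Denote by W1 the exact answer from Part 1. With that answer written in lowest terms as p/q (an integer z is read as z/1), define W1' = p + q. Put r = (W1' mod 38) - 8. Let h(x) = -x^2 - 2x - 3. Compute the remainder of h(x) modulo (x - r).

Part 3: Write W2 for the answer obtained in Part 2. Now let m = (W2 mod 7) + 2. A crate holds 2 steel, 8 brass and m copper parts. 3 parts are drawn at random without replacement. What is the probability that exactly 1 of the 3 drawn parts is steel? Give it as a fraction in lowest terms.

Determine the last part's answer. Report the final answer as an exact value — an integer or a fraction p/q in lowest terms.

5/13

Part 1: total draws C(13,2) = 78; complement C(10,2) = 45; favorable 78 - 45 = 33; P = 11/26; answer 11/26
Part 2: W1 = 11/26; threaded value p + q = 37; r = 29; remainder = value at the root: -1*(29)^2 - 2*(29)^1 - 3 = (-841) + (-58) + (-3) = -902; answer -902
Part 3: W2 = -902; m = 3; total draws C(13,3) = 286; favorable C(2,1)*C(11,2) = 110; P = 5/13; answer 5/13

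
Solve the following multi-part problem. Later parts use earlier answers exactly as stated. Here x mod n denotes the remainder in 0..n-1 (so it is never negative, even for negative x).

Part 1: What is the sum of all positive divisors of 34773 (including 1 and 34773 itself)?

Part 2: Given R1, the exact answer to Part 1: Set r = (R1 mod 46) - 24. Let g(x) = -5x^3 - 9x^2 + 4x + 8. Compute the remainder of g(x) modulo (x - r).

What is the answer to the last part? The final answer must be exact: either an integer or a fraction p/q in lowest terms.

-22712

Part 1: 34773 = 3 * 67 * 173; sigma = (1 + 3) * (1 + 67) * (1 + 173) = 4 * 68 * 174 = 47328; answer 47328
Part 2: R1 = 47328; r = 16; remainder = value at the root: -5*(16)^3 - 9*(16)^2 + 4*(16)^1 + 8 = (-20480) + (-2304) + (64) + (8) = -22712; answer -22712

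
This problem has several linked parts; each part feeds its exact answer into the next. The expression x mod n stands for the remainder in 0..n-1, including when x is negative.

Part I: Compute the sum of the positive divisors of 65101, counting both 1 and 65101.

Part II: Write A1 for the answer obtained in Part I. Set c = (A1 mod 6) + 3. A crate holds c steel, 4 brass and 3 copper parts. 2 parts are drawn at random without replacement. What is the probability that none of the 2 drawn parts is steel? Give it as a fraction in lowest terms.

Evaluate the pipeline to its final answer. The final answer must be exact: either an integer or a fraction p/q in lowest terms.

Part I: 65101 is prime, so its only divisors are 1 and 65101; sigma = 1 + 65101 = 65102; answer 65102
Part II: A1 = 65102; c = 5; total draws C(12,2) = 66; favorable C(7,2) = 21; P = 7/22; answer 7/22

7/22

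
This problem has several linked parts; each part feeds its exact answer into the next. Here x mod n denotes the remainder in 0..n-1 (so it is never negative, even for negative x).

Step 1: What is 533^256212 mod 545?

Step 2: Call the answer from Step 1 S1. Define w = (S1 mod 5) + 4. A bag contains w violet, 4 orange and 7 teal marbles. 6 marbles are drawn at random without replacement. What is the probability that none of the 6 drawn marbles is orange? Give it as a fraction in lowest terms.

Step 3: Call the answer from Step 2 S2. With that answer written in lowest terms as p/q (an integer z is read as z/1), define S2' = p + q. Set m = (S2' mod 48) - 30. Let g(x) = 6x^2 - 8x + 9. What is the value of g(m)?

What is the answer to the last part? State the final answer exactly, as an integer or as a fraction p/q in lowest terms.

23

Step 1: squarings mod 545: 533^1=533, 533^2=144, 533^4=26, 533^8=131, 533^16=266, 533^32=451, 533^64=116, 533^128=376, 533^256=221, 533^512=336, 533^1024=81, 533^2048=21, 533^4096=441, 533^8192=461, 533^16384=516, 533^32768=296, 533^65536=416, 533^131072=291; 533^256212 = 533^4 * 533^16 * 533^64 * 533^128 * 533^2048 * 533^8192 * 533^16384 * 533^32768 * 533^65536 * 533^131072 = 281 (mod 545); answer 281
Step 2: S1 = 281; w = 5; total draws C(16,6) = 8008; favorable C(12,6) = 924; P = 3/26; answer 3/26
Step 3: S2 = 3/26; threaded value p + q = 29; m = -1; 6*(-1)^2 - 8*(-1)^1 + 9 = (6) + (8) + (9) = 23; answer 23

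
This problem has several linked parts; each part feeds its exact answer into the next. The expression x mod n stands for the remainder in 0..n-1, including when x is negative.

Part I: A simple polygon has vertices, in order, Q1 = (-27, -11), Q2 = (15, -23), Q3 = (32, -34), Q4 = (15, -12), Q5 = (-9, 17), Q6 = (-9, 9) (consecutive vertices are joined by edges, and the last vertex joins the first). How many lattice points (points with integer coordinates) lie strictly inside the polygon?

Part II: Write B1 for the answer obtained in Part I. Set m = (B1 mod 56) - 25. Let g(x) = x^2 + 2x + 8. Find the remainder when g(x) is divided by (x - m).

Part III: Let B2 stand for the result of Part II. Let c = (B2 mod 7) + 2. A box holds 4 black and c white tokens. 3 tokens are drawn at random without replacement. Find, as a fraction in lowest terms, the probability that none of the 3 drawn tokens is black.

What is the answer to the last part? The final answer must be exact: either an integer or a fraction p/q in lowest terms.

Part I: cross terms: (-27*-23 - 15*-11)=786, (15*-34 - 32*-23)=226, (32*-12 - 15*-34)=126, (15*17 - -9*-12)=147, (-9*9 - -9*17)=72, (-9*-11 - -27*9)=342; twice the area = |1699| = 1699; area = 1699/2; boundary points = 6 + 1 + 1 + 1 + 8 + 2 = 19; strictly interior points = area - boundary/2 + 1 = 841; answer 841
Part II: B1 = 841; m = -24; remainder = value at the root: 1*(-24)^2 + 2*(-24)^1 + 8 = (576) + (-48) + (8) = 536; answer 536
Part III: B2 = 536; c = 6; total draws C(10,3) = 120; favorable C(6,3) = 20; P = 1/6; answer 1/6

1/6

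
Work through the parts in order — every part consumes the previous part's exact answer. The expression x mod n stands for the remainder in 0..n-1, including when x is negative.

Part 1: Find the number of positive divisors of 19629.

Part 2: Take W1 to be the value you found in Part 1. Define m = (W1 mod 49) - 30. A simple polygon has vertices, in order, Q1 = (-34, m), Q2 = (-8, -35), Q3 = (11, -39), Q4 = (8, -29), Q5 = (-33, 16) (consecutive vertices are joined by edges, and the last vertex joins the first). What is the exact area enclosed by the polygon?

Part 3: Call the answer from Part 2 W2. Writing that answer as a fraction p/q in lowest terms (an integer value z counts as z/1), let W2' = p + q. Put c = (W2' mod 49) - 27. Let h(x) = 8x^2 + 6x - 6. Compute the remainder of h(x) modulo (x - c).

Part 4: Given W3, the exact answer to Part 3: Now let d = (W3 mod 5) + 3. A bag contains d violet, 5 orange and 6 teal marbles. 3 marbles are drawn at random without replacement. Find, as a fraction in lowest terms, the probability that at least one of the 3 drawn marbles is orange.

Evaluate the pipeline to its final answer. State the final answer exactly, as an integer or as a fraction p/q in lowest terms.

265/408

Part 1: 19629 = 3^3 * 727; number of divisors = (3+1) * (1+1) = 8; answer 8
Part 2: W1 = 8; m = -22; cross terms: (-34*-35 - -8*-22)=1014, (-8*-39 - 11*-35)=697, (11*-29 - 8*-39)=-7, (8*16 - -33*-29)=-829, (-33*-22 - -34*16)=1270; twice the area = |2145| = 2145; area = 2145/2; answer 2145/2
Part 3: W2 = 2145/2; threaded value p + q = 2147; c = 13; remainder = value at the root: 8*(13)^2 + 6*(13)^1 - 6 = (1352) + (78) + (-6) = 1424; answer 1424
Part 4: W3 = 1424; d = 7; total draws C(18,3) = 816; complement C(13,3) = 286; favorable 816 - 286 = 530; P = 265/408; answer 265/408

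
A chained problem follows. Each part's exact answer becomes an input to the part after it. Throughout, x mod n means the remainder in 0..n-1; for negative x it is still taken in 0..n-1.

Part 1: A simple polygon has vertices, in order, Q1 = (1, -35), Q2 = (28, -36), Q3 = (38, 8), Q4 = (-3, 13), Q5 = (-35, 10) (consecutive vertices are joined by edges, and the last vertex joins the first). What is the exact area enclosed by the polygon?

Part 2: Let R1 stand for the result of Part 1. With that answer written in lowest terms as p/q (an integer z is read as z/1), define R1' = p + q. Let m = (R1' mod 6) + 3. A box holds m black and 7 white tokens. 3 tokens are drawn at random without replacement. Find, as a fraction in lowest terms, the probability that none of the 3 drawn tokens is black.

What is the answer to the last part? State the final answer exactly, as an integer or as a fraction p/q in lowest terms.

7/44

Part 1: cross terms: (1*-36 - 28*-35)=944, (28*8 - 38*-36)=1592, (38*13 - -3*8)=518, (-3*10 - -35*13)=425, (-35*-35 - 1*10)=1215; twice the area = |4694| = 4694; area = 2347; answer 2347
Part 2: R1 = 2347; threaded value p + q = 2348; m = 5; total draws C(12,3) = 220; favorable C(7,3) = 35; P = 7/44; answer 7/44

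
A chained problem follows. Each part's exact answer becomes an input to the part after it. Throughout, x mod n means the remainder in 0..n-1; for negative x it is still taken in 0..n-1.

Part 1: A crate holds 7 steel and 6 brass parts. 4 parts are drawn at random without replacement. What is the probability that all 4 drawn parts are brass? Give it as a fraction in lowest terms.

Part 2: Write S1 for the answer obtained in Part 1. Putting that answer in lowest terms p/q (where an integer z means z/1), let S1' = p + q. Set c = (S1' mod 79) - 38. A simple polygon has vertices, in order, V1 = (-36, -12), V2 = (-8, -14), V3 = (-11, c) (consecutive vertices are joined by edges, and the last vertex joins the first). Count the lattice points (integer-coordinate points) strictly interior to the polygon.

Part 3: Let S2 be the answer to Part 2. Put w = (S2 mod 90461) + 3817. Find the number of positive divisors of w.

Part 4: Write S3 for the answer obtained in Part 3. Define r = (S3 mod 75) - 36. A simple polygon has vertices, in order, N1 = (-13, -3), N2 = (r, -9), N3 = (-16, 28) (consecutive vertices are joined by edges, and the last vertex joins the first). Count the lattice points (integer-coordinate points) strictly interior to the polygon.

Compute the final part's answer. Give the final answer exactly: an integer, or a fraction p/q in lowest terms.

Part 1: total draws C(13,4) = 715; favorable C(6,4) = 15; P = 3/143; answer 3/143
Part 2: S1 = 3/143; threaded value p + q = 146; c = 29; cross terms: (-36*-14 - -8*-12)=408, (-8*29 - -11*-14)=-386, (-11*-12 - -36*29)=1176; twice the area = |1198| = 1198; area = 599; boundary points = 2 + 1 + 1 = 4; strictly interior points = area - boundary/2 + 1 = 598; answer 598
Part 3: S2 = 598; w = 4415; 4415 = 5 * 883; number of divisors = (1+1) * (1+1) = 4; answer 4
Part 4: S3 = 4; r = -32; cross terms: (-13*-9 - -32*-3)=21, (-32*28 - -16*-9)=-1040, (-16*-3 - -13*28)=412; twice the area = |-607| = 607; area = 607/2; boundary points = 1 + 1 + 1 = 3; strictly interior points = area - boundary/2 + 1 = 303; answer 303

303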